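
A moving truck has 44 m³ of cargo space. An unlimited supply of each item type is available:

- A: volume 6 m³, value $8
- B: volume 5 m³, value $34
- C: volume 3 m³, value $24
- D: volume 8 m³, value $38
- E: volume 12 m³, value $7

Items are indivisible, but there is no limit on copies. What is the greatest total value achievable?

Best value-per-unit is C at 24/3; filling with it alone gives 14×24 = 336.
Optimal mix: 1×B + 13×C → volume 44, value 346.

$346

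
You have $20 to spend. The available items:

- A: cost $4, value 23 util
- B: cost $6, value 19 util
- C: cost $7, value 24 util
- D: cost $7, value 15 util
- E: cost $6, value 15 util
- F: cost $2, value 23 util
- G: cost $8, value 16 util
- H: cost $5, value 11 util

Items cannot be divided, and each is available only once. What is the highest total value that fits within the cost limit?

89 util

Check high-value combinations within $20:
- A+B+C+F: cost 4+6+7+2=19, value 23+19+24+23=89
- A+C+E+F: cost 4+7+6+2=19, value 23+24+15+23=85
- A+C+D+F: cost 4+7+7+2=20, value 23+24+15+23=85
Best: 89 util.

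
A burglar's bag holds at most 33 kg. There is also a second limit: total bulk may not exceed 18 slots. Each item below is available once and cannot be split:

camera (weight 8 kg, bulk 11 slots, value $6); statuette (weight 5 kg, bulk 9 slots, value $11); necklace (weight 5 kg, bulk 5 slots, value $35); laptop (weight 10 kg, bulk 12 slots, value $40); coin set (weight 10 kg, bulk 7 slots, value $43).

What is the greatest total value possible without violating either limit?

$78

Feasible sets respecting both limits:
- necklace+coin set: weight 15, bulk 12, value 78
- necklace+laptop: weight 15, bulk 17, value 75
- statuette+coin set: weight 15, bulk 16, value 54
Best: $78.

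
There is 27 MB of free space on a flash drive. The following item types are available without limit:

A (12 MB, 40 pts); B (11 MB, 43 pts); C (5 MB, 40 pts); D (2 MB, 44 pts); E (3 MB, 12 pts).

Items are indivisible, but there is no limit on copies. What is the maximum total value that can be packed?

572 pts

Best value-per-unit is D at 44/2, and filling with it alone uses size 13×2=26. No mix of the others beats 13×44 = 572.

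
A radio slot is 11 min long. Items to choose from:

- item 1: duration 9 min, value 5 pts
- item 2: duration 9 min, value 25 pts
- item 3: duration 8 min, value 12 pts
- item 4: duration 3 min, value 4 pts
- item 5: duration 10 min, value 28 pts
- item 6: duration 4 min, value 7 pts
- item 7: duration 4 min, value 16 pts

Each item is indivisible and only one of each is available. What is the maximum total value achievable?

This is a 0/1 knapsack; check combinations near the capacity.
- item 5: duration 10, value 28
- item 4+item 6+item 7: duration 3+4+4=11, value 4+7+16=27
- item 2: duration 9, value 25
- item 6+item 7: duration 4+4=8, value 7+16=23
Best: 28 pts.

28 pts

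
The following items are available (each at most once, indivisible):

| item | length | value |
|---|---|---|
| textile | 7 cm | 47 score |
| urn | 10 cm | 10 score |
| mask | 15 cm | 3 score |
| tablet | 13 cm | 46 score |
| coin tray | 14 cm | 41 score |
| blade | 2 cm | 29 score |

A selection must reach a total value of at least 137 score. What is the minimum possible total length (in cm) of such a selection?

Subsets with value ≥ 137, sorted by total length:
- textile+tablet+coin tray+blade: length 36, value 163
- textile+urn+tablet+coin tray: length 44, value 144
- textile+urn+tablet+coin tray+blade: length 46, value 173
Minimum length: 36 cm.

36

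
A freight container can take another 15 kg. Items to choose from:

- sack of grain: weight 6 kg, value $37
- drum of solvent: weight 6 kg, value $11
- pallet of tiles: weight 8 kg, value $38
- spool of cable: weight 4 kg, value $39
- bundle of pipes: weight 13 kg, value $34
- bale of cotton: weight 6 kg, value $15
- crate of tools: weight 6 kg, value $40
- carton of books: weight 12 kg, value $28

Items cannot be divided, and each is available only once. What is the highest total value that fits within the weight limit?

$79

Check high-value combinations within 15 kg:
- spool of cable+crate of tools: weight 4+6=10, value 39+40=79
- pallet of tiles+crate of tools: weight 8+6=14, value 38+40=78
- pallet of tiles+spool of cable: weight 8+4=12, value 38+39=77
Best: $79.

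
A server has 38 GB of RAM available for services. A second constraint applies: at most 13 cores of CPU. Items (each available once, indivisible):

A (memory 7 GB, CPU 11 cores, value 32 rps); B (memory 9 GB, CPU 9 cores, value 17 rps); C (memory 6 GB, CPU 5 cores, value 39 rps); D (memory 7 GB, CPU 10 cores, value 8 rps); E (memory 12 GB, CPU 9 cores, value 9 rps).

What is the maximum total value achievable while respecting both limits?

39 rps

Feasible sets respecting both limits:
- C: memory 6, CPU 5, value 39
- A: memory 7, CPU 11, value 32
- B: memory 9, CPU 9, value 17
Best: 39 rps.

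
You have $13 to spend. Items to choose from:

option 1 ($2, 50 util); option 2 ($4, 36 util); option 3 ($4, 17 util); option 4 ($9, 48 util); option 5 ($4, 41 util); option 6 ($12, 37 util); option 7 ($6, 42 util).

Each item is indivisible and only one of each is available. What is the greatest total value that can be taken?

This is a 0/1 knapsack; check combinations near the capacity.
- option 1+option 5+option 7: cost 2+4+6=12, value 50+41+42=133
- option 1+option 2+option 7: cost 2+4+6=12, value 50+36+42=128
- option 1+option 2+option 5: cost 2+4+4=10, value 50+36+41=127
- option 1+option 3+option 7: cost 2+4+6=12, value 50+17+42=109
Best: 133 util.

133 util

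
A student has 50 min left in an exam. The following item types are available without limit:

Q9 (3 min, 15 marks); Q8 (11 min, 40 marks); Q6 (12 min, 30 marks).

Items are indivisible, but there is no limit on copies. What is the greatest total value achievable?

240 marks

Best value-per-unit is Q9 at 15/3, and filling with it alone uses time 16×3=48. No mix of the others beats 16×15 = 240.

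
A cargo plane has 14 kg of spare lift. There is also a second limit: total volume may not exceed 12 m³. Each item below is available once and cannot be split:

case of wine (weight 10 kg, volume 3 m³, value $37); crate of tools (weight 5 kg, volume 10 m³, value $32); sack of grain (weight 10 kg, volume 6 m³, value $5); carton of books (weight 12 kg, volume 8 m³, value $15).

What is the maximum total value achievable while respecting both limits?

$37

Feasible sets respecting both limits:
- case of wine: weight 10, volume 3, value 37
- crate of tools: weight 5, volume 10, value 32
- carton of books: weight 12, volume 8, value 15
- sack of grain: weight 10, volume 6, value 5
Best: $37.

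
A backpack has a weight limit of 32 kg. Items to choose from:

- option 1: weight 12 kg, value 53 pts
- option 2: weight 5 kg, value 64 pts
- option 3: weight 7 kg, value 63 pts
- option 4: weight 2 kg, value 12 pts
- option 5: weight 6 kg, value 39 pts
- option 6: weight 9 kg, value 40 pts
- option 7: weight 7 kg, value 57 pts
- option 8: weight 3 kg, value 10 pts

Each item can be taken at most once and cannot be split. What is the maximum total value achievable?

245 pts

This is a 0/1 knapsack; check combinations near the capacity.
- option 2+option 3+option 4+option 5+option 7+option 8: weight 5+7+2+6+7+3=30, value 64+63+12+39+57+10=245
- option 1+option 2+option 3+option 7: weight 12+5+7+7=31, value 53+64+63+57=237
- option 2+option 3+option 4+option 6+option 7: weight 5+7+2+9+7=30, value 64+63+12+40+57=236
- option 2+option 3+option 4+option 5+option 7: weight 5+7+2+6+7=27, value 64+63+12+39+57=235
- option 2+option 3+option 6+option 7+option 8: weight 5+7+9+7+3=31, value 64+63+40+57+10=234
Best: 245 pts.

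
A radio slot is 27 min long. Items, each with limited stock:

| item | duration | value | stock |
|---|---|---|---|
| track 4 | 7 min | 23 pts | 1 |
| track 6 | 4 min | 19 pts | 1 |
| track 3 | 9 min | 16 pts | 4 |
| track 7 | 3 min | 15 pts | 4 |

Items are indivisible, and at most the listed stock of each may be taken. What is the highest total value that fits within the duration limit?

Top feasible selections:
- 1×track 4 + 1×track 6 + 4×track 7: duration 23, value 102
- 1×track 6 + 1×track 3 + 4×track 7: duration 25, value 95
- 1×track 4 + 1×track 6 + 1×track 3 + 2×track 7: duration 26, value 88
- 1×track 4 + 1×track 6 + 3×track 7: duration 20, value 87
Best: 102 pts.

102 pts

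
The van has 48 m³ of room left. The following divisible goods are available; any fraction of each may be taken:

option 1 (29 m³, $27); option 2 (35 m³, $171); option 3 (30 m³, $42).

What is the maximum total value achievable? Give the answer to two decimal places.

189.20

Take in order of value per unit:
- option 2 (171/35 per unit): all 35 → value 171, running total 171.00
- option 3 (42/30 per unit): 13 of 30 → value 13×42/30 = 18.2000, running total 189.20
Total 189.20.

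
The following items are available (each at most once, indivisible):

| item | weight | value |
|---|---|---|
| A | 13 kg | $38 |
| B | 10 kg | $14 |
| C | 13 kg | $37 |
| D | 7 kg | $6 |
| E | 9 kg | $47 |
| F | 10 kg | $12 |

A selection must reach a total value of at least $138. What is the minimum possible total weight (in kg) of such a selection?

Subsets with value ≥ 138, sorted by total weight:
- A+B+C+D+E: weight 52, value 142
- A+C+D+E+F: weight 52, value 140
Minimum weight: 52 kg.

52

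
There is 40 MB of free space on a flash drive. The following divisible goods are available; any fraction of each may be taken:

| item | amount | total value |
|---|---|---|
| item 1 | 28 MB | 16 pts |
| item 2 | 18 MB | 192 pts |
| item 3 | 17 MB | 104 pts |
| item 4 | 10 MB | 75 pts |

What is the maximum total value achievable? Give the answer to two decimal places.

Take in order of value per unit:
- item 2 (192/18 per unit): all 18 → value 192, running total 192.00
- item 4 (75/10 per unit): all 10 → value 75, running total 267.00
- item 3 (104/17 per unit): 12 of 17 → value 12×104/17 = 73.4118, running total 340.41
Total 340.41.

340.41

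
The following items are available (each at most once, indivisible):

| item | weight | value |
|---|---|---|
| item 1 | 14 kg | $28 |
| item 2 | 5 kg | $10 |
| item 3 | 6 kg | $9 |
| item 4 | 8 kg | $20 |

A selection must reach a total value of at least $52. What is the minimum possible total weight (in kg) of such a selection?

Subsets with value ≥ 52, sorted by total weight:
- item 1+item 2+item 4: weight 27, value 58
- item 1+item 3+item 4: weight 28, value 57
Minimum weight: 27 kg.

27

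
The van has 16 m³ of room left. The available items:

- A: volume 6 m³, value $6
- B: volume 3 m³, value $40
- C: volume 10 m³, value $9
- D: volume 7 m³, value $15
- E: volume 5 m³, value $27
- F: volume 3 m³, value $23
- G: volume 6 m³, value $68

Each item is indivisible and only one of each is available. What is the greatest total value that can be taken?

$135

Check high-value combinations within 16 m³:
- B+E+G: volume 3+5+6=14, value 40+27+68=135
- B+F+G: volume 3+3+6=12, value 40+23+68=131
- B+D+G: volume 3+7+6=16, value 40+15+68=123
Best: $135.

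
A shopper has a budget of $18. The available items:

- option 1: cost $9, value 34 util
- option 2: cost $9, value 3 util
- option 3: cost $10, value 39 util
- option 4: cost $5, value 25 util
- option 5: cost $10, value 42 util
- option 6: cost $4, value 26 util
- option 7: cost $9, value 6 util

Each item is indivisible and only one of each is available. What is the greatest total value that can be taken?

This is a 0/1 knapsack; check combinations near the capacity.
- option 1+option 4+option 6: cost 9+5+4=18, value 34+25+26=85
- option 5+option 6: cost 10+4=14, value 42+26=68
- option 4+option 5: cost 5+10=15, value 25+42=67
Best: 85 util.

85 util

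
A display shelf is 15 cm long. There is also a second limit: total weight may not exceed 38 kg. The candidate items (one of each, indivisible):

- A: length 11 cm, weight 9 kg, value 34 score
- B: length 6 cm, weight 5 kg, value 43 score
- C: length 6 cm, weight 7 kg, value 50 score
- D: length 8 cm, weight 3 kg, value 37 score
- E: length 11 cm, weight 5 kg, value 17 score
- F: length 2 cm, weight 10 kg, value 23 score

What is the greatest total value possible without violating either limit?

Feasible sets respecting both limits:
- B+C+F: length 14, weight 22, value 116
- B+C: length 12, weight 12, value 93
- C+D: length 14, weight 10, value 87
Best: 116 score.

116 score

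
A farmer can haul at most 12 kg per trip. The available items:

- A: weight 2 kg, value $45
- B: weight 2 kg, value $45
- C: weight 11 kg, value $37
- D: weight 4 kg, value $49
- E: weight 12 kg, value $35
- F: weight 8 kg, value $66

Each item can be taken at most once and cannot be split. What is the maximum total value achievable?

Check high-value combinations within 12 kg:
- A+B+F: weight 2+2+8=12, value 45+45+66=156
- A+B+D: weight 2+2+4=8, value 45+45+49=139
- D+F: weight 4+8=12, value 49+66=115
Best: $156.

$156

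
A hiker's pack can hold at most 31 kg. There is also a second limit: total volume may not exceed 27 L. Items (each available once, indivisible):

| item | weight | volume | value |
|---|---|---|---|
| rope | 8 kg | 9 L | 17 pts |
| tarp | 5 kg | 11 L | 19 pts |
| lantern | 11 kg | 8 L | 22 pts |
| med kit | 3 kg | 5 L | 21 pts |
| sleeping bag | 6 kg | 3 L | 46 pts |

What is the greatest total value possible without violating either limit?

108 pts

Feasible sets respecting both limits:
- tarp+lantern+med kit+sleeping bag: weight 25, volume 27, value 108
- rope+lantern+med kit+sleeping bag: weight 28, volume 25, value 106
- lantern+med kit+sleeping bag: weight 20, volume 16, value 89
Best: 108 pts.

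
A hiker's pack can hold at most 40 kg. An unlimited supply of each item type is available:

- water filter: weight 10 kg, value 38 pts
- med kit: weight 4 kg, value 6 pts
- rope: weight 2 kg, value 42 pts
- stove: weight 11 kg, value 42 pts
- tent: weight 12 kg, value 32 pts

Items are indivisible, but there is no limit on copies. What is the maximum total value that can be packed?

Best value-per-unit is rope at 42/2, and filling with it alone uses weight 20×2=40. No mix of the others beats 20×42 = 840.

840 pts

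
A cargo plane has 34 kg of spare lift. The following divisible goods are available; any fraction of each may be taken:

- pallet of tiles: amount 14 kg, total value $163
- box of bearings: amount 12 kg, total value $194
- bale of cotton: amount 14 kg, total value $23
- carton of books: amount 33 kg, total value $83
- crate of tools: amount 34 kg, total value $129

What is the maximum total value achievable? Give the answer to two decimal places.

Take in order of value per unit:
- box of bearings (194/12 per unit): all 12 → value 194, running total 194.00
- pallet of tiles (163/14 per unit): all 14 → value 163, running total 357.00
- crate of tools (129/34 per unit): 8 of 34 → value 8×129/34 = 30.3529, running total 387.35
Total 387.35.

387.35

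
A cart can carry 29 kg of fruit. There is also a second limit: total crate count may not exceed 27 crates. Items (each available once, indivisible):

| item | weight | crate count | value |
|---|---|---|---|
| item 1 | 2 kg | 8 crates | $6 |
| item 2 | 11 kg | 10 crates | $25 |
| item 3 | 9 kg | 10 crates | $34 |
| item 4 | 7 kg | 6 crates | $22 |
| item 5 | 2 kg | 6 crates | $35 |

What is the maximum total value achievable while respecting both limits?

$94

Feasible sets respecting both limits:
- item 2+item 3+item 5: weight 22, crate count 26, value 94
- item 3+item 4+item 5: weight 18, crate count 22, value 91
- item 2+item 4+item 5: weight 20, crate count 22, value 82
Best: $94.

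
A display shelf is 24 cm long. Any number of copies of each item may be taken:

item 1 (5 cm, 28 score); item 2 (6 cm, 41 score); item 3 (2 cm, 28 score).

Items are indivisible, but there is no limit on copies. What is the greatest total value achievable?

Best value-per-unit is item 3 at 28/2, and filling with it alone uses length 12×2=24. No mix of the others beats 12×28 = 336.

336 score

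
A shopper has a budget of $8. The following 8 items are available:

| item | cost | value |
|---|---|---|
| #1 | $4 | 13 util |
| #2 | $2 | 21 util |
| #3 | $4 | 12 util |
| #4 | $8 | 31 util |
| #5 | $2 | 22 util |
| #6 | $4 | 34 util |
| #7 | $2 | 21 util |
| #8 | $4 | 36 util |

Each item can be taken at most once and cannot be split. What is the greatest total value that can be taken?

79 util

This is a 0/1 knapsack; check combinations near the capacity.
- #2+#5+#8: cost 2+2+4=8, value 21+22+36=79
- #5+#7+#8: cost 2+2+4=8, value 22+21+36=79
- #2+#7+#8: cost 2+2+4=8, value 21+21+36=78
Best: 79 util.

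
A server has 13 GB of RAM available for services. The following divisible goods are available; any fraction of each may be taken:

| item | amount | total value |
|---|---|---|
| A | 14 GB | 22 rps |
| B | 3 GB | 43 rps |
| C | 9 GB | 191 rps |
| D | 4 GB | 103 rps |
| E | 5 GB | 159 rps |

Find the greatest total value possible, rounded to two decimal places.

346.89

Take in order of value per unit:
- E (159/5 per unit): all 5 → value 159, running total 159.00
- D (103/4 per unit): all 4 → value 103, running total 262.00
- C (191/9 per unit): 4 of 9 → value 4×191/9 = 84.8889, running total 346.89
Total 346.89.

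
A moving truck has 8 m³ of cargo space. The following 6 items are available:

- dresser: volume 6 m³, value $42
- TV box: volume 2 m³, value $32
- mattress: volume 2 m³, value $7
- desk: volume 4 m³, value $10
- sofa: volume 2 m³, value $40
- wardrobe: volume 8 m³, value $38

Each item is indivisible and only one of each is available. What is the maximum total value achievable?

Check high-value combinations within 8 m³:
- dresser+sofa: volume 6+2=8, value 42+40=82
- TV box+desk+sofa: volume 2+4+2=8, value 32+10+40=82
- TV box+mattress+sofa: volume 2+2+2=6, value 32+7+40=79
Best: $82.

$82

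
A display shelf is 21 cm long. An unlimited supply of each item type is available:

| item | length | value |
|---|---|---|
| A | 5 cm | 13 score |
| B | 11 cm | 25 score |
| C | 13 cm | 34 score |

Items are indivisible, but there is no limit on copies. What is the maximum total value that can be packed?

52 score

Best value-per-unit is C at 34/13; filling with it alone gives 1×34 = 34.
Optimal mix: 4×A → length 20, value 52.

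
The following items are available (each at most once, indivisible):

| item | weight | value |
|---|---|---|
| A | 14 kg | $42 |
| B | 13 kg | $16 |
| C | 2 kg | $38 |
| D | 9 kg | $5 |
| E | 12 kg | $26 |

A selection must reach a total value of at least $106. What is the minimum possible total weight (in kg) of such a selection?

28

Subsets with value ≥ 106, sorted by total weight:
- A+C+E: weight 28, value 106
- A+C+D+E: weight 37, value 111
- A+B+C+E: weight 41, value 122
Minimum weight: 28 kg.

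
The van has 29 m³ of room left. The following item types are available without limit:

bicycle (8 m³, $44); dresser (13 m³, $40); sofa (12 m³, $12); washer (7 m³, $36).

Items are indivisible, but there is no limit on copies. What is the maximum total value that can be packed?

$152

Best value-per-unit is bicycle at 44/8; filling with it alone gives 3×44 = 132.
Optimal mix: 1×bicycle + 3×washer → volume 29, value 152.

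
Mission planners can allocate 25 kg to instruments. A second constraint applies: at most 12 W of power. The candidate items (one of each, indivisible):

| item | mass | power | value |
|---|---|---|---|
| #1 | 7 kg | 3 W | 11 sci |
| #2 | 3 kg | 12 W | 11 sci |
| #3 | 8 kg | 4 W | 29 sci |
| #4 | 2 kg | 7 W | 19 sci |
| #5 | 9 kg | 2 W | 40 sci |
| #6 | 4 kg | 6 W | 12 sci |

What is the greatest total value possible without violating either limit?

81 sci

Feasible sets respecting both limits:
- #3+#5+#6: mass 21, power 12, value 81
- #1+#3+#5: mass 24, power 9, value 80
- #1+#4+#5: mass 18, power 12, value 70
Best: 81 sci.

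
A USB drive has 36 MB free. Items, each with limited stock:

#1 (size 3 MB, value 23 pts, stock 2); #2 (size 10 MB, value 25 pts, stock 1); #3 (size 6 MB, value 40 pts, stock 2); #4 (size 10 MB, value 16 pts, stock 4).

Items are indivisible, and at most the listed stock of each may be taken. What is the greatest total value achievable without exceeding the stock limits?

Top feasible selections:
- 2×#1 + 1×#2 + 2×#3: size 28, value 151
- 1×#1 + 1×#2 + 2×#3 + 1×#4: size 35, value 144
- 2×#1 + 2×#3 + 1×#4: size 28, value 142
Best: 151 pts.

151 pts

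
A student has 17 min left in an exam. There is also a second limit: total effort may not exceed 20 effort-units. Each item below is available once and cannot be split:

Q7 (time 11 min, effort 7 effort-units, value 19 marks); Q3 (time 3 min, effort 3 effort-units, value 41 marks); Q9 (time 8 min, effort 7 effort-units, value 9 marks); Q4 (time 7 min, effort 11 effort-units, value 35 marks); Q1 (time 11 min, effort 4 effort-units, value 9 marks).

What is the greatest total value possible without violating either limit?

76 marks

Feasible sets respecting both limits:
- Q3+Q4: time 10, effort 14, value 76
- Q7+Q3: time 14, effort 10, value 60
- Q3+Q9: time 11, effort 10, value 50
Best: 76 marks.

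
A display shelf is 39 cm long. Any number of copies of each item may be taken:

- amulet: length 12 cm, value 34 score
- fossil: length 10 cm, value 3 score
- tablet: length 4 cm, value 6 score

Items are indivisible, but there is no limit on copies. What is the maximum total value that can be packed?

Best value-per-unit is amulet at 34/12, and filling with it alone uses length 3×12=36. No mix of the others beats 3×34 = 102.

102 score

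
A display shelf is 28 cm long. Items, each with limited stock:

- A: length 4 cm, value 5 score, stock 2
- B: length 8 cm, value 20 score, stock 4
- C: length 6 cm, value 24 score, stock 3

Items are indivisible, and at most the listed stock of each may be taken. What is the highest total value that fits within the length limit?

Top feasible selections:
- 1×B + 3×C: length 26, value 92
- 2×B + 2×C: length 28, value 88
Best: 92 score.

92 score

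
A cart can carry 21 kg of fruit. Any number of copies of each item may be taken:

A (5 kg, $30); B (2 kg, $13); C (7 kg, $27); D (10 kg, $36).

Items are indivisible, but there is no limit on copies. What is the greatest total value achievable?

$134

Best value-per-unit is B at 13/2; filling with it alone gives 10×13 = 130.
Optimal mix: 1×A + 8×B → weight 21, value 134.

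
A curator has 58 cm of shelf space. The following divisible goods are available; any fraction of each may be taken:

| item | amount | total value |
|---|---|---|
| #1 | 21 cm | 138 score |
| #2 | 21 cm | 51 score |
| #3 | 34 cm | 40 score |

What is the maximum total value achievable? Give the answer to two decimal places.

207.82

Take in order of value per unit:
- #1 (138/21 per unit): all 21 → value 138, running total 138.00
- #2 (51/21 per unit): all 21 → value 51, running total 189.00
- #3 (40/34 per unit): 16 of 34 → value 16×40/34 = 18.8235, running total 207.82
Total 207.82.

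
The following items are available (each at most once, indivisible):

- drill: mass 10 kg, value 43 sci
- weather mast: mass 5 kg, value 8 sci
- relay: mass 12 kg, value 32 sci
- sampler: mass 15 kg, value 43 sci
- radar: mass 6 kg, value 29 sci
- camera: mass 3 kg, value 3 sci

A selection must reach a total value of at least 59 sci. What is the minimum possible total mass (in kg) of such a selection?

16

Subsets with value ≥ 59, sorted by total mass:
- drill+radar: mass 16, value 72
- relay+radar: mass 18, value 61
- drill+radar+camera: mass 19, value 75
Minimum mass: 16 kg.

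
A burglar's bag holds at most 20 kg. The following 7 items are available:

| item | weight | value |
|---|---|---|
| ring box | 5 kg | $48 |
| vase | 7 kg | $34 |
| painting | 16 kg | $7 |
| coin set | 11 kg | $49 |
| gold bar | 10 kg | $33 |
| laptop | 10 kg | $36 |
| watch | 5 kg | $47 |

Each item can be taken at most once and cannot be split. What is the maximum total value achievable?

$131

Check high-value combinations within 20 kg:
- ring box+laptop+watch: weight 5+10+5=20, value 48+36+47=131
- ring box+vase+watch: weight 5+7+5=17, value 48+34+47=129
- ring box+gold bar+watch: weight 5+10+5=20, value 48+33+47=128
Best: $131.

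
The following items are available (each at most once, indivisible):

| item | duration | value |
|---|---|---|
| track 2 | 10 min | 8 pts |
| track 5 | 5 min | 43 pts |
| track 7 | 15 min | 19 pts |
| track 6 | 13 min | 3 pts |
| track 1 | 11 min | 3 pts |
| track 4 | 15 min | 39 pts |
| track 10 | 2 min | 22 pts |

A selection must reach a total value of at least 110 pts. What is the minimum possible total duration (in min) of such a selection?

Subsets with value ≥ 110, sorted by total duration:
- track 2+track 5+track 4+track 10: duration 32, value 112
- track 5+track 7+track 4+track 10: duration 37, value 123
- track 2+track 5+track 1+track 4+track 10: duration 43, value 115
- track 2+track 5+track 6+track 4+track 10: duration 45, value 115
Minimum duration: 32 min.

32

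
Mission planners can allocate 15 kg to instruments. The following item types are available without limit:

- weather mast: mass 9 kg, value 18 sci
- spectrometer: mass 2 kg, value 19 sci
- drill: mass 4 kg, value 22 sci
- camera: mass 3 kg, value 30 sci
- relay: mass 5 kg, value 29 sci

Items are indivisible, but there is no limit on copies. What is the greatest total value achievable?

150 sci

Best value-per-unit is camera at 30/3, and filling with it alone uses mass 5×3=15. No mix of the others beats 5×30 = 150.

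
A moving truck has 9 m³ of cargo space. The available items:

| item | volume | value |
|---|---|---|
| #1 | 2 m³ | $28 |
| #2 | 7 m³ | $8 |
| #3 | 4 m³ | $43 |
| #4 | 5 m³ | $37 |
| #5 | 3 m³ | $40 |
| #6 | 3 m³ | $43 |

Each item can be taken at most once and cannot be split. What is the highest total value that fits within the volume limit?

$114

Check high-value combinations within 9 m³:
- #1+#3+#6: volume 2+4+3=9, value 28+43+43=114
- #1+#5+#6: volume 2+3+3=8, value 28+40+43=111
- #1+#3+#5: volume 2+4+3=9, value 28+43+40=111
- #3+#6: volume 4+3=7, value 43+43=86
- #5+#6: volume 3+3=6, value 40+43=83
Best: $114.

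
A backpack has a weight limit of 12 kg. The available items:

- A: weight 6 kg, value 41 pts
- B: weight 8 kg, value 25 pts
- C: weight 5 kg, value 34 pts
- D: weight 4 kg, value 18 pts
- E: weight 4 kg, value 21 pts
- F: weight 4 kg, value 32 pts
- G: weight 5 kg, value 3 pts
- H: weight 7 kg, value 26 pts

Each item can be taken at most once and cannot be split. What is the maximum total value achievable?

Check high-value combinations within 12 kg:
- A+C: weight 6+5=11, value 41+34=75
- A+F: weight 6+4=10, value 41+32=73
- D+E+F: weight 4+4+4=12, value 18+21+32=71
- C+F: weight 5+4=9, value 34+32=66
- A+E: weight 6+4=10, value 41+21=62
Best: 75 pts.

75 pts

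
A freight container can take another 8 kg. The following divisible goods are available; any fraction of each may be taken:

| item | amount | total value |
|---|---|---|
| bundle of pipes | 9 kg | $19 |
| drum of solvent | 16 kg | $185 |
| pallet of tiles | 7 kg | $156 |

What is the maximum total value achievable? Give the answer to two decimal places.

167.56

Take in order of value per unit:
- pallet of tiles (156/7 per unit): all 7 → value 156, running total 156.00
- drum of solvent (185/16 per unit): 1 of 16 → value 1×185/16 = 11.5625, running total 167.56
Total 167.56.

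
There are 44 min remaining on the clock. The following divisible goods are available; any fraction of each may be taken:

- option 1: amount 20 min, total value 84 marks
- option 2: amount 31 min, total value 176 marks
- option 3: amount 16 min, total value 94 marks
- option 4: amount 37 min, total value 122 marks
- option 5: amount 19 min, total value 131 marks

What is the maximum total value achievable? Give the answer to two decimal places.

276.10

Take in order of value per unit:
- option 5 (131/19 per unit): all 19 → value 131, running total 131.00
- option 3 (94/16 per unit): all 16 → value 94, running total 225.00
- option 2 (176/31 per unit): 9 of 31 → value 9×176/31 = 51.0968, running total 276.10
Total 276.10.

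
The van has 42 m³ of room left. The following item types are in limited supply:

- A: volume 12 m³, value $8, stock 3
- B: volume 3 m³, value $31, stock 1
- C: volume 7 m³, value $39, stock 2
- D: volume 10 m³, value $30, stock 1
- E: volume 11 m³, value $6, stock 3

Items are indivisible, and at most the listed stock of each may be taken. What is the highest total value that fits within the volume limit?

Top feasible selections:
- 1×A + 1×B + 2×C + 1×D: volume 39, value 147
- 1×B + 2×C + 1×D + 1×E: volume 38, value 145
- 1×B + 2×C + 1×D: volume 27, value 139
Best: $147.

$147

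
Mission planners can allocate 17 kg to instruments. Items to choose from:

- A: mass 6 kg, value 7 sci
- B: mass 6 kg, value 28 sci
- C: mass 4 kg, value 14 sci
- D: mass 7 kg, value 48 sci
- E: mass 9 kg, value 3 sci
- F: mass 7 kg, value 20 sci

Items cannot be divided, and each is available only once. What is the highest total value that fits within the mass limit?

Check high-value combinations within 17 kg:
- B+C+D: mass 6+4+7=17, value 28+14+48=90
- B+D: mass 6+7=13, value 28+48=76
- A+C+D: mass 6+4+7=17, value 7+14+48=69
- D+F: mass 7+7=14, value 48+20=68
Best: 90 sci.

90 sci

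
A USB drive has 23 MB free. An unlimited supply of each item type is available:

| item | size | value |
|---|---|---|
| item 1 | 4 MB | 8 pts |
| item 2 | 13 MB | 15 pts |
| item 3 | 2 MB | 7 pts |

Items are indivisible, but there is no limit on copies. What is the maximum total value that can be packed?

77 pts

Best value-per-unit is item 3 at 7/2, and filling with it alone uses size 11×2=22. No mix of the others beats 11×7 = 77.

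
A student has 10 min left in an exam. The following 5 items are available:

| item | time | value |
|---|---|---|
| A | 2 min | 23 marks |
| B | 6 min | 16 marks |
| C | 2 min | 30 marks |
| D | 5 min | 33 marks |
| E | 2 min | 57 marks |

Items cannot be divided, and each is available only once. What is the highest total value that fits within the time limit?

This is a 0/1 knapsack; check combinations near the capacity.
- C+D+E: time 2+5+2=9, value 30+33+57=120
- A+D+E: time 2+5+2=9, value 23+33+57=113
- A+C+E: time 2+2+2=6, value 23+30+57=110
- B+C+E: time 6+2+2=10, value 16+30+57=103
- A+B+E: time 2+6+2=10, value 23+16+57=96
Best: 120 marks.

120 marks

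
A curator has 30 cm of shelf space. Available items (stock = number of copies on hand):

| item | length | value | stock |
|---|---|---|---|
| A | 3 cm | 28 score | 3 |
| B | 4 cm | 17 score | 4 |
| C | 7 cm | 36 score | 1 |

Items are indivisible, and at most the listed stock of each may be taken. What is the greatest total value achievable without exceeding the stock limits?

171 score

Best selections within length 30 and stock limits:
- 3×A + 3×B + 1×C: length 28, value 171
- 2×A + 4×B + 1×C: length 29, value 160
- 3×A + 2×B + 1×C: length 24, value 154
Best: 171 score.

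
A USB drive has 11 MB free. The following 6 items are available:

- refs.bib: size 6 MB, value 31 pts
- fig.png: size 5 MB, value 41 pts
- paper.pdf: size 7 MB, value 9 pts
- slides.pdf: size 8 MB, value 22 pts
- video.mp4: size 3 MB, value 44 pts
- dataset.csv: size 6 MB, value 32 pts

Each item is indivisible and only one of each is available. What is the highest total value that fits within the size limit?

This is a 0/1 knapsack; check combinations near the capacity.
- fig.png+video.mp4: size 5+3=8, value 41+44=85
- video.mp4+dataset.csv: size 3+6=9, value 44+32=76
- refs.bib+video.mp4: size 6+3=9, value 31+44=75
- fig.png+dataset.csv: size 5+6=11, value 41+32=73
- refs.bib+fig.png: size 6+5=11, value 31+41=72
Best: 85 pts.

85 pts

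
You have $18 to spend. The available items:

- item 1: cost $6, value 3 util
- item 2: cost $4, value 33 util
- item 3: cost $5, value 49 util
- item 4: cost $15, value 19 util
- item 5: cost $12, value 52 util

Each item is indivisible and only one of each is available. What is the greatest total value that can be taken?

101 util

Check high-value combinations within $18:
- item 3+item 5: cost 5+12=17, value 49+52=101
- item 1+item 2+item 3: cost 6+4+5=15, value 3+33+49=85
- item 2+item 5: cost 4+12=16, value 33+52=85
- item 2+item 3: cost 4+5=9, value 33+49=82
- item 1+item 5: cost 6+12=18, value 3+52=55
Best: 101 util.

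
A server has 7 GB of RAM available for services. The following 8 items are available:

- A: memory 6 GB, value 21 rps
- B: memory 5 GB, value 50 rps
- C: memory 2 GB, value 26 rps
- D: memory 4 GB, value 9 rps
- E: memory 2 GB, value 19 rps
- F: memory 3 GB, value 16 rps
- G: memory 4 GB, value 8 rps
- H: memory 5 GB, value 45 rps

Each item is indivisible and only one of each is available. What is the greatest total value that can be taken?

76 rps

This is a 0/1 knapsack; check combinations near the capacity.
- B+C: memory 5+2=7, value 50+26=76
- C+H: memory 2+5=7, value 26+45=71
- B+E: memory 5+2=7, value 50+19=69
- E+H: memory 2+5=7, value 19+45=64
Best: 76 rps.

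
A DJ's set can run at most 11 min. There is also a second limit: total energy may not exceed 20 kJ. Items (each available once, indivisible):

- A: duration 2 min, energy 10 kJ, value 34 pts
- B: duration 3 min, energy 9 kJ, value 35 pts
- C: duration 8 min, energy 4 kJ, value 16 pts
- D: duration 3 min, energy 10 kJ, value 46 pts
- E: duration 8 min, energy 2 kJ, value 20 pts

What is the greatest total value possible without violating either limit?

Feasible sets respecting both limits:
- B+D: duration 6, energy 19, value 81
- A+D: duration 5, energy 20, value 80
- A+B: duration 5, energy 19, value 69
- D+E: duration 11, energy 12, value 66
Best: 81 pts.

81 pts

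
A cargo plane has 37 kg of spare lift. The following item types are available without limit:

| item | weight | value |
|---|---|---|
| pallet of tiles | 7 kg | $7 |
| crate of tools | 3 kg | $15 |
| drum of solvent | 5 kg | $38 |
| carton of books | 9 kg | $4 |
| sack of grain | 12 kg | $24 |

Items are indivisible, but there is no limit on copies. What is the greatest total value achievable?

Best value-per-unit is drum of solvent at 38/5, and filling with it alone uses weight 7×5=35. No mix of the others beats 7×38 = 266.

$266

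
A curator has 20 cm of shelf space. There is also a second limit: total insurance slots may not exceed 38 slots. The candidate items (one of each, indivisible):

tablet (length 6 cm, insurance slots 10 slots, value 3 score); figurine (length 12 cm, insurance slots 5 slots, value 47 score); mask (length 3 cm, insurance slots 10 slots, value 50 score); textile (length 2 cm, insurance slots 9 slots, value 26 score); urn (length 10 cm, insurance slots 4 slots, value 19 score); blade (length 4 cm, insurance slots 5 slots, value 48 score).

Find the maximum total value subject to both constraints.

Feasible sets respecting both limits:
- figurine+mask+blade: length 19, insurance slots 20, value 145
- mask+textile+urn+blade: length 19, insurance slots 28, value 143
- tablet+mask+textile+blade: length 15, insurance slots 34, value 127
Best: 145 score.

145 score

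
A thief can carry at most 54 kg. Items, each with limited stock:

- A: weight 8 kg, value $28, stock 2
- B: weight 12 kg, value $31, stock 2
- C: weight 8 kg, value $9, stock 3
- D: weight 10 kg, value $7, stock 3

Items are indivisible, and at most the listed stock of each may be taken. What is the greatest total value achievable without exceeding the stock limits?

Best selections within weight 54 and stock limits:
- 2×A + 2×B + 1×C: weight 48, value 127
- 2×A + 2×B + 1×D: weight 50, value 125
- 2×A + 2×B: weight 40, value 118
- 2×A + 1×B + 3×C: weight 52, value 114
Best: $127.

$127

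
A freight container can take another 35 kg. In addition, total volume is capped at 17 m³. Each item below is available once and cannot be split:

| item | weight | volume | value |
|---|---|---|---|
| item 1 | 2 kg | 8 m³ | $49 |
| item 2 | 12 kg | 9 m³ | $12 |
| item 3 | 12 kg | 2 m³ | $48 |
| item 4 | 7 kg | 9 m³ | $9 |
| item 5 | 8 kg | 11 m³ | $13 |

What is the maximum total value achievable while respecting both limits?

Feasible sets respecting both limits:
- item 1+item 3: weight 14, volume 10, value 97
- item 1+item 2: weight 14, volume 17, value 61
- item 3+item 5: weight 20, volume 13, value 61
- item 2+item 3: weight 24, volume 11, value 60
Best: $97.

$97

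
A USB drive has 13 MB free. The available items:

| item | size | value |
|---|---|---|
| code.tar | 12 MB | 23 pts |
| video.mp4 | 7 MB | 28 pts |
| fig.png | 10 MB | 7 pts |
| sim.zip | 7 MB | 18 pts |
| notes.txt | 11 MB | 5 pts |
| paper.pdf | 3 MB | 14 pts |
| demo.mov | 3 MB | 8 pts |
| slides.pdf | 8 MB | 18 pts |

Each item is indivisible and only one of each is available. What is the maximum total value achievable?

50 pts

Check high-value combinations within 13 MB:
- video.mp4+paper.pdf+demo.mov: size 7+3+3=13, value 28+14+8=50
- video.mp4+paper.pdf: size 7+3=10, value 28+14=42
- sim.zip+paper.pdf+demo.mov: size 7+3+3=13, value 18+14+8=40
- video.mp4+demo.mov: size 7+3=10, value 28+8=36
- sim.zip+paper.pdf: size 7+3=10, value 18+14=32
Best: 50 pts.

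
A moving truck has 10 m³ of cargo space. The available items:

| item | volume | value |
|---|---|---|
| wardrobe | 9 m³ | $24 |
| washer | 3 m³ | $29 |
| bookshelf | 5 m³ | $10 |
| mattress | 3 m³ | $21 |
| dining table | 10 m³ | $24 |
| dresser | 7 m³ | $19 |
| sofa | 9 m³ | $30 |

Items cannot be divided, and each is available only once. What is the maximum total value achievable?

This is a 0/1 knapsack; check combinations near the capacity.
- washer+mattress: volume 3+3=6, value 29+21=50
- washer+dresser: volume 3+7=10, value 29+19=48
- mattress+dresser: volume 3+7=10, value 21+19=40
- washer+bookshelf: volume 3+5=8, value 29+10=39
Best: $50.

$50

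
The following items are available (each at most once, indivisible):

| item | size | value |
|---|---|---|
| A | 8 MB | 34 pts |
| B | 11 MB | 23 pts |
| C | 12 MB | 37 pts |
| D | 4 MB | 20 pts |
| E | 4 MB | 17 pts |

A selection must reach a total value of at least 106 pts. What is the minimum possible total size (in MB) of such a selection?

28

Subsets with value ≥ 106, sorted by total size:
- A+C+D+E: size 28, value 108
- A+B+C+D: size 35, value 114
Minimum size: 28 MB.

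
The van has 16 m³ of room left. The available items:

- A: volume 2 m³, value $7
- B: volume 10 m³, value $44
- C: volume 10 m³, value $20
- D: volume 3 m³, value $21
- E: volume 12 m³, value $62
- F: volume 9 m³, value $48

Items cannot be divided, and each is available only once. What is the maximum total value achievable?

Check high-value combinations within 16 m³:
- D+E: volume 3+12=15, value 21+62=83
- A+D+F: volume 2+3+9=14, value 7+21+48=76
- A+B+D: volume 2+10+3=15, value 7+44+21=72
- D+F: volume 3+9=12, value 21+48=69
Best: $83.

$83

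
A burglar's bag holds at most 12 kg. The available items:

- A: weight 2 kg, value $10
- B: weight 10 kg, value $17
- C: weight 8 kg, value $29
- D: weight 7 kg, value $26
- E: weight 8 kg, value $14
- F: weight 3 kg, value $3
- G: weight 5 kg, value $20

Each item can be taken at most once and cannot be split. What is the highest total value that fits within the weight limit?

$46

Check high-value combinations within 12 kg:
- D+G: weight 7+5=12, value 26+20=46
- A+C: weight 2+8=10, value 10+29=39
- A+D+F: weight 2+7+3=12, value 10+26+3=39
- A+D: weight 2+7=9, value 10+26=36
Best: $46.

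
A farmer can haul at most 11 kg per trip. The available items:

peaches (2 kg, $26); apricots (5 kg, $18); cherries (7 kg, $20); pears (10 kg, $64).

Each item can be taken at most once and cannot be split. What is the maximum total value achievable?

$64

Check high-value combinations within 11 kg:
- pears: weight 10, value 64
- peaches+cherries: weight 2+7=9, value 26+20=46
- peaches+apricots: weight 2+5=7, value 26+18=44
- peaches: weight 2, value 26
Best: $64.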